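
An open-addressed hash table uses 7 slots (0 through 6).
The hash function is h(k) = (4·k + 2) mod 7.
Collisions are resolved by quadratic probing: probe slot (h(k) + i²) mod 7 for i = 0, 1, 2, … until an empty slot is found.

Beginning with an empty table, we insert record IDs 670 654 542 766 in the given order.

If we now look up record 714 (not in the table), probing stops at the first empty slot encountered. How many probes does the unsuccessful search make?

Insert 670: h=1, slot 1 empty => index 1.
Insert 654: h=0, slot 0 empty => index 0.
Insert 542: h=0, slots 0,1 occupied => index 4.
Insert 766: h=0, slots 0,1,4 occupied => index 2.
Table: [654, 670, 766, ., 542, ., .]
Lookup 714: h=2, probe 2,3 → slot 3 empty, not found.

2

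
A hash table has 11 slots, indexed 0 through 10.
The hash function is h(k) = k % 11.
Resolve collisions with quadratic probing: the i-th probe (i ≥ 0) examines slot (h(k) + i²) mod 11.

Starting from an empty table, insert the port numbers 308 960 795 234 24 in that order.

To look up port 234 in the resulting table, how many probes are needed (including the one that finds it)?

3

308 hashes to 0; slot 0 is free -> place at 0.
960 hashes to 3; slot 3 is free -> place at 3.
795 hashes to 3; 3 taken -> place at 4.
234 hashes to 3; 3,4 taken -> place at 7.
24 hashes to 2; slot 2 is free -> place at 2.
Table: [308, —, 24, 960, 795, —, —, 234, —, —, —]
Lookup 234: h=3, probe 3,4,7 → found at 7.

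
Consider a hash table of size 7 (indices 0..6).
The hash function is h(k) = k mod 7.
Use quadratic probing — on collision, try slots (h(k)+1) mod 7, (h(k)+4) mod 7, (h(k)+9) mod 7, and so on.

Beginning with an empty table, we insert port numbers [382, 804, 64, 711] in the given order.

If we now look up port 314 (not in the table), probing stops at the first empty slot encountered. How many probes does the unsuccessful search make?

Insert 382: h=4, slot 4 empty => index 4.
Insert 804: h=6, slot 6 empty => index 6.
Insert 64: h=1, slot 1 empty => index 1.
Insert 711: h=4, slot 4 occupied => index 5.
Table: [_, 64, _, _, 382, 711, 804]
Lookup 314: h=6, probe 6,0 → slot 0 empty, not found.

2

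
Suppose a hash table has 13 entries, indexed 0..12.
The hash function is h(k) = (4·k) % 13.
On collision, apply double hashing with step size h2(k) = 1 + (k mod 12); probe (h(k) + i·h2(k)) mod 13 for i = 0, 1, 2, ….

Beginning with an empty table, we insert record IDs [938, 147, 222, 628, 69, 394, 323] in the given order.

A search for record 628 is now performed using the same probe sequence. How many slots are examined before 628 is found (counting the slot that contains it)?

3

938 hashes to 8; slot 8 is free -> place at 8.
147 hashes to 3; slot 3 is free -> place at 3.
222 hashes to 4; slot 4 is free -> place at 4.
628 hashes to 3, h2=5; 3,8 taken -> place at 0.
69 hashes to 3, h2=10; 3,0 taken -> place at 10.
394 hashes to 3, h2=11; 3 taken -> place at 1.
323 hashes to 5; slot 5 is free -> place at 5.
Table: [628, 394, _, 147, 222, 323, _, _, 938, _, 69, _, _]
Lookup 628: h=3, h2=5, probe 3,8,0 → found at 0.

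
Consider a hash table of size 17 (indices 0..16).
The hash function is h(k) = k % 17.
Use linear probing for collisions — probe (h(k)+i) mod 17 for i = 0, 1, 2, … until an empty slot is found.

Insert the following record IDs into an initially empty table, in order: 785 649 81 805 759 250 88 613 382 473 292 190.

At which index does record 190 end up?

785 hashes to 3; slot 3 is free -> place at 3.
649 hashes to 3; 3 taken -> place at 4.
81 hashes to 13; slot 13 is free -> place at 13.
805 hashes to 6; slot 6 is free -> place at 6.
759 hashes to 11; slot 11 is free -> place at 11.
250 hashes to 12; slot 12 is free -> place at 12.
88 hashes to 3; 3,4 taken -> place at 5.
613 hashes to 1; slot 1 is free -> place at 1.
382 hashes to 8; slot 8 is free -> place at 8.
473 hashes to 14; slot 14 is free -> place at 14.
292 hashes to 3; 3,4,5,6 taken -> place at 7.
190 hashes to 3; 3,4,5,6,7,8 taken -> place at 9.
Table: [—, 613, —, 785, 649, 88, 805, 292, 382, 190, —, 759, 250, 81, 473, —, —]

9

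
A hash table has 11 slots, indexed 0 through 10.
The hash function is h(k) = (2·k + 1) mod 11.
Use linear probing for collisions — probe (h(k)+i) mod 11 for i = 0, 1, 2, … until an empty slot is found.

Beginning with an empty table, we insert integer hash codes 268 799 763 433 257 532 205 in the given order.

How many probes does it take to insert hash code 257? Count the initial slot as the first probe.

268: h=9 => slot 9
799: h=4 => slot 4
763: h=9, probe 9,10 => slot 10
433: h=9, probe 9,10,0 => slot 0
257: h=9, probe 9,10,0,1 => slot 1
532: h=9, probe 9,10,0,1,2 => slot 2
205: h=4, probe 4,5 => slot 5
Table: [433, 257, 532, -, 799, 205, -, -, -, 268, 763]

4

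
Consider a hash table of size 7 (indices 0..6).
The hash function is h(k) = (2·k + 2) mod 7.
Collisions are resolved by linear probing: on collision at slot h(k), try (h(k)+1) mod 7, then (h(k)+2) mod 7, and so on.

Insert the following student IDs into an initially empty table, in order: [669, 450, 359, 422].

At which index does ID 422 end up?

Insert 669: h=3, slot 3 empty -> index 3.
Insert 450: h=6, slot 6 empty -> index 6.
Insert 359: h=6, slot 6 occupied -> index 0.
Insert 422: h=6, slots 6,0 occupied -> index 1.
Table: [359, 422, -, 669, -, -, 450]

1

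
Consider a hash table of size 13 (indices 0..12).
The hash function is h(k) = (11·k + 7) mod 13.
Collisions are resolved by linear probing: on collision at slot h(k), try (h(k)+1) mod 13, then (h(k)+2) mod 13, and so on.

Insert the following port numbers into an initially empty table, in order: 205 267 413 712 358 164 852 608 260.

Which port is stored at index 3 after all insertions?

205 hashes to 0; slot 0 is free → place at 0.
267 hashes to 6; slot 6 is free → place at 6.
413 hashes to 0; 0 taken → place at 1.
712 hashes to 0; 0,1 taken → place at 2.
358 hashes to 6; 6 taken → place at 7.
164 hashes to 4; slot 4 is free → place at 4.
852 hashes to 6; 6,7 taken → place at 8.
608 hashes to 0; 0,1,2 taken → place at 3.
260 hashes to 7; 7,8 taken → place at 9.
Table: [205, 413, 712, 608, 164, ., 267, 358, 852, 260, ., ., .]

608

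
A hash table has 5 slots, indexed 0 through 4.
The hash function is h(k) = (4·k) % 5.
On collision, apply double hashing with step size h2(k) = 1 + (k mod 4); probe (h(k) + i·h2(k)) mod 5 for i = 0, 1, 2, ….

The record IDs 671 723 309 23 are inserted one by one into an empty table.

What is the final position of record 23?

0

Insert 671: h=4, slot 4 empty → index 4.
Insert 723: h=2, slot 2 empty → index 2.
Insert 309: h=1, slot 1 empty → index 1.
Insert 23: h=2, h2=4, slots 2,1 occupied → index 0.
Table: [23, 309, 723, ∅, 671]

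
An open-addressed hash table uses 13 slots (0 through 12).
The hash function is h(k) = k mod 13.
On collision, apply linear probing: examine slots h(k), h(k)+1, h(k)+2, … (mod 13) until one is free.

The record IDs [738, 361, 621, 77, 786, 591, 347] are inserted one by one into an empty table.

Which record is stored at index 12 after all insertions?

621

738 hashes to 10; slot 10 is free → place at 10.
361 hashes to 10; 10 taken → place at 11.
621 hashes to 10; 10,11 taken → place at 12.
77 hashes to 12; 12 taken → place at 0.
786 hashes to 6; slot 6 is free → place at 6.
591 hashes to 6; 6 taken → place at 7.
347 hashes to 9; slot 9 is free → place at 9.
Table: [77, ∅, ∅, ∅, ∅, ∅, 786, 591, ∅, 347, 738, 361, 621]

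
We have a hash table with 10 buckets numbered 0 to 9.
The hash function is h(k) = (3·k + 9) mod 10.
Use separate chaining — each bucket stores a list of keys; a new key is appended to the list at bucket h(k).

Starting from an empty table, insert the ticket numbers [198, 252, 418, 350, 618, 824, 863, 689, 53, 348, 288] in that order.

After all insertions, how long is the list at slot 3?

5

198 -> bucket 3
252 -> bucket 5
418 -> bucket 3 (collision)
350 -> bucket 9
618 -> bucket 3 (collision)
824 -> bucket 1
863 -> bucket 8
689 -> bucket 6
53 -> bucket 8 (collision)
348 -> bucket 3 (collision)
288 -> bucket 3 (collision)
Final buckets:
0: ∅
1: 824
2: ∅
3: 198 -> 418 -> 618 -> 348 -> 288
4: ∅
5: 252
6: 689
7: ∅
8: 863 -> 53
9: 350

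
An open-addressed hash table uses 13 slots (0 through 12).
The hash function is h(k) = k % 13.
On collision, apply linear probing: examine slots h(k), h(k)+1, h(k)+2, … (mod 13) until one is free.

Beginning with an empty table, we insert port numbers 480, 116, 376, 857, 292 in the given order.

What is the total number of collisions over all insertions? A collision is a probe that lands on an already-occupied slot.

6

480 hashes to 12; slot 12 is free → place at 12.
116 hashes to 12; 12 taken → place at 0.
376 hashes to 12; 12,0 taken → place at 1.
857 hashes to 12; 12,0,1 taken → place at 2.
292 hashes to 6; slot 6 is free → place at 6.
Table: [116, 376, 857, —, —, —, 292, —, —, —, —, —, 480]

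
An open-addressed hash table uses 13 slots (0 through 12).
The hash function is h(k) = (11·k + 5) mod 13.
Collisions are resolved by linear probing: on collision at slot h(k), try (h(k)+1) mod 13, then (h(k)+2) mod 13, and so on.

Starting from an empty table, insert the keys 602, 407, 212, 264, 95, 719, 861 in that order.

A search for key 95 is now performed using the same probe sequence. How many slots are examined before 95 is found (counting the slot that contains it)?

5

602: h=10 => slot 10
407: h=10, probe 10,11 => slot 11
212: h=10, probe 10,11,12 => slot 12
264: h=10, probe 10,11,12,0 => slot 0
95: h=10, probe 10,11,12,0,1 => slot 1
719: h=10, probe 10,11,12,0,1,2 => slot 2
861: h=12, probe 12,0,1,2,3 => slot 3
Table: [264, 95, 719, 861, _, _, _, _, _, _, 602, 407, 212]
Lookup 95: h=10, probe 10,11,12,0,1 → found at 1.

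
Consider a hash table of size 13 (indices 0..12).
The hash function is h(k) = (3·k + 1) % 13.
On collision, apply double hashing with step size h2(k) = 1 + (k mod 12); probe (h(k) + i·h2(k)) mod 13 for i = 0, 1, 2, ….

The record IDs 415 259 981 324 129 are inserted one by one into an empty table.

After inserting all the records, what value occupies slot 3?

415: h=11 → slot 11
259: h=11, h2=8, probe 11,6 → slot 6
981: h=6, h2=10, probe 6,3 → slot 3
324: h=11, h2=1, probe 11,12 → slot 12
129: h=11, h2=10, probe 11,8 → slot 8
Table: [., ., ., 981, ., ., 259, ., 129, ., ., 415, 324]

981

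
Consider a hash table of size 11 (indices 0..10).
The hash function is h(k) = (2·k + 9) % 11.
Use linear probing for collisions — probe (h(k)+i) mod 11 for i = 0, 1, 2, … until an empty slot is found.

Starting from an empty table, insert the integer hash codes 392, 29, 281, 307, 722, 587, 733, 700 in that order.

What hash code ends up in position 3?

722

392: h=1 → slot 1
29: h=1, probe 1,2 → slot 2
281: h=10 → slot 10
307: h=7 → slot 7
722: h=1, probe 1,2,3 → slot 3
587: h=6 → slot 6
733: h=1, probe 1,2,3,4 → slot 4
700: h=1, probe 1,2,3,4,5 → slot 5
Table: [∅, 392, 29, 722, 733, 700, 587, 307, ∅, ∅, 281]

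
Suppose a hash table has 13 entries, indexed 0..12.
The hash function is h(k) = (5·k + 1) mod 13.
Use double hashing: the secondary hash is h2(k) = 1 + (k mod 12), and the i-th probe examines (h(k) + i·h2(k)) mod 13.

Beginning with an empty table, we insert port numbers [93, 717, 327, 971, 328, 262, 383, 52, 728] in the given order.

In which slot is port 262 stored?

9

93: h=11 => slot 11
717: h=11, h2=10, probe 11,8 => slot 8
327: h=11, h2=4, probe 11,2 => slot 2
971: h=7 => slot 7
328: h=3 => slot 3
262: h=11, h2=11, probe 11,9 => slot 9
383: h=5 => slot 5
52: h=1 => slot 1
728: h=1, h2=9, probe 1,10 => slot 10
Table: [., 52, 327, 328, ., 383, ., 971, 717, 262, 728, 93, .]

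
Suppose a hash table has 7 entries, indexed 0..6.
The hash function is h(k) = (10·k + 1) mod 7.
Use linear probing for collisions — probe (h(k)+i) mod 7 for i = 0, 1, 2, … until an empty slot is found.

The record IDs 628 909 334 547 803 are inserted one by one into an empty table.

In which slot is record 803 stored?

Insert 628: h=2, slot 2 empty => index 2.
Insert 909: h=5, slot 5 empty => index 5.
Insert 334: h=2, slot 2 occupied => index 3.
Insert 547: h=4, slot 4 empty => index 4.
Insert 803: h=2, slots 2,3,4,5 occupied => index 6.
Table: [—, —, 628, 334, 547, 909, 803]

6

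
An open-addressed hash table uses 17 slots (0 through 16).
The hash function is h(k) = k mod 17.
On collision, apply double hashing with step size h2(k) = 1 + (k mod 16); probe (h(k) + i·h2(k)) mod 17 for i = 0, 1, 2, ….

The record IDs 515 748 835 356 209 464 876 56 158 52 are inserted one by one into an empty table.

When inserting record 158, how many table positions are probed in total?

Insert 515: h=5, slot 5 empty -> index 5.
Insert 748: h=0, slot 0 empty -> index 0.
Insert 835: h=2, slot 2 empty -> index 2.
Insert 356: h=16, slot 16 empty -> index 16.
Insert 209: h=5, h2=2, slot 5 occupied -> index 7.
Insert 464: h=5, h2=1, slot 5 occupied -> index 6.
Insert 876: h=9, slot 9 empty -> index 9.
Insert 56: h=5, h2=9, slot 5 occupied -> index 14.
Insert 158: h=5, h2=15, slot 5 occupied -> index 3.
Insert 52: h=1, slot 1 empty -> index 1.
Table: [748, 52, 835, 158, _, 515, 464, 209, _, 876, _, _, _, _, 56, _, 356]

2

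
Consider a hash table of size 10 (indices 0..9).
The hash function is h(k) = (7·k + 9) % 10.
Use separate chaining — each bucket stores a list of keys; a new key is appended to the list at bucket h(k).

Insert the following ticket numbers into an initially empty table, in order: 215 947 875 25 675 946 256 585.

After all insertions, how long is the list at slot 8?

215 → bucket 4
947 → bucket 8
875 → bucket 4 (collision)
25 → bucket 4 (collision)
675 → bucket 4 (collision)
946 → bucket 1
256 → bucket 1 (collision)
585 → bucket 4 (collision)
Final buckets:
0: ∅
1: 946 -> 256
2: ∅
3: ∅
4: 215 -> 875 -> 25 -> 675 -> 585
5: ∅
6: ∅
7: ∅
8: 947
9: ∅

1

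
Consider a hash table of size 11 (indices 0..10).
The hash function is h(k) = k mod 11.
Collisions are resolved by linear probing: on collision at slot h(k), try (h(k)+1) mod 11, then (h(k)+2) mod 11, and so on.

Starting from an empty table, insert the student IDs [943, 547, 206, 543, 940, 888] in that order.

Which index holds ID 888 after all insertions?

0

943 hashes to 8; slot 8 is free => place at 8.
547 hashes to 8; 8 taken => place at 9.
206 hashes to 8; 8,9 taken => place at 10.
543 hashes to 4; slot 4 is free => place at 4.
940 hashes to 5; slot 5 is free => place at 5.
888 hashes to 8; 8,9,10 taken => place at 0.
Table: [888, _, _, _, 543, 940, _, _, 943, 547, 206]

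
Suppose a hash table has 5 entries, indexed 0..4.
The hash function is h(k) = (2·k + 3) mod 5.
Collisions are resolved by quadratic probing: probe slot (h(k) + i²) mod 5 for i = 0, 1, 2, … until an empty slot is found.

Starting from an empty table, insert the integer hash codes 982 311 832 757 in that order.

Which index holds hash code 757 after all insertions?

1

982 hashes to 2; slot 2 is free → place at 2.
311 hashes to 0; slot 0 is free → place at 0.
832 hashes to 2; 2 taken → place at 3.
757 hashes to 2; 2,3 taken → place at 1.
Table: [311, 757, 982, 832, .]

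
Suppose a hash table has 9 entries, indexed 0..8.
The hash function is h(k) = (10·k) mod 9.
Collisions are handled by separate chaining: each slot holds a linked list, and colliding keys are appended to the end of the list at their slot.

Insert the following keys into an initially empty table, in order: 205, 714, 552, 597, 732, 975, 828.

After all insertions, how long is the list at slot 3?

Insert 205: h=7, bucket 7 empty → new chain.
Insert 714: h=3, bucket 3 empty → new chain.
Insert 552: h=3, bucket 3 nonempty → append to chain.
Insert 597: h=3, bucket 3 nonempty → append to chain.
Insert 732: h=3, bucket 3 nonempty → append to chain.
Insert 975: h=3, bucket 3 nonempty → append to chain.
Insert 828: h=0, bucket 0 empty → new chain.
Final buckets:
0: 828
1: -
2: -
3: 714 -> 552 -> 597 -> 732 -> 975
4: -
5: -
6: -
7: 205
8: -

5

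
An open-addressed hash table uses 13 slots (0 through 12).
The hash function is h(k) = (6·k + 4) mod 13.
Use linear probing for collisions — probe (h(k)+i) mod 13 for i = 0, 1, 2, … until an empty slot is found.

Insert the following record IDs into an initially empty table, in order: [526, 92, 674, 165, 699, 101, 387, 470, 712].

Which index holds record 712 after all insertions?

4

526: h=1 => slot 1
92: h=10 => slot 10
674: h=5 => slot 5
165: h=6 => slot 6
699: h=12 => slot 12
101: h=12, probe 12,0 => slot 0
387: h=12, probe 12,0,1,2 => slot 2
470: h=3 => slot 3
712: h=12, probe 12,0,1,2,3,4 => slot 4
Table: [101, 526, 387, 470, 712, 674, 165, ∅, ∅, ∅, 92, ∅, 699]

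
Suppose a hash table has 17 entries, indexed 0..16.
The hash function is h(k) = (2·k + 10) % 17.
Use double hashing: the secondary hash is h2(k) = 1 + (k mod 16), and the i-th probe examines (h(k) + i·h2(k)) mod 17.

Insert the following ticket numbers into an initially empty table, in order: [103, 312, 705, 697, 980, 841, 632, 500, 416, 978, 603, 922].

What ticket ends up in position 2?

841

103: h=12 -> slot 12
312: h=5 -> slot 5
705: h=9 -> slot 9
697: h=10 -> slot 10
980: h=15 -> slot 15
841: h=9, h2=10, probe 9,2 -> slot 2
632: h=16 -> slot 16
500: h=7 -> slot 7
416: h=9, h2=1, probe 9,10,11 -> slot 11
978: h=11, h2=3, probe 11,14 -> slot 14
603: h=9, h2=12, probe 9,4 -> slot 4
922: h=1 -> slot 1
Table: [_, 922, 841, _, 603, 312, _, 500, _, 705, 697, 416, 103, _, 978, 980, 632]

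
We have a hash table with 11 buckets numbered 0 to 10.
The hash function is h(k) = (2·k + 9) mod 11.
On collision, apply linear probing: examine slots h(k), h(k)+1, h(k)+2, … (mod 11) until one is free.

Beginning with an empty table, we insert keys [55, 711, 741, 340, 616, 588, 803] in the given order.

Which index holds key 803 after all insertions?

0

Insert 55: h=9, slot 9 empty => index 9.
Insert 711: h=1, slot 1 empty => index 1.
Insert 741: h=6, slot 6 empty => index 6.
Insert 340: h=7, slot 7 empty => index 7.
Insert 616: h=9, slot 9 occupied => index 10.
Insert 588: h=8, slot 8 empty => index 8.
Insert 803: h=9, slots 9,10 occupied => index 0.
Table: [803, 711, -, -, -, -, 741, 340, 588, 55, 616]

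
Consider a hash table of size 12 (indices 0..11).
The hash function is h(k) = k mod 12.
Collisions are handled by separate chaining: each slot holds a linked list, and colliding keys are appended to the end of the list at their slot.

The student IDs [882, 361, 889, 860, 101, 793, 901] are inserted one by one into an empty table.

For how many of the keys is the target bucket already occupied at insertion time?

Insert 882: h=6, bucket 6 empty -> new chain.
Insert 361: h=1, bucket 1 empty -> new chain.
Insert 889: h=1, bucket 1 nonempty -> append to chain.
Insert 860: h=8, bucket 8 empty -> new chain.
Insert 101: h=5, bucket 5 empty -> new chain.
Insert 793: h=1, bucket 1 nonempty -> append to chain.
Insert 901: h=1, bucket 1 nonempty -> append to chain.
Final buckets:
0: _
1: 361 -> 889 -> 793 -> 901
2: _
3: _
4: _
5: 101
6: 882
7: _
8: 860
9: _
10: _
11: _

3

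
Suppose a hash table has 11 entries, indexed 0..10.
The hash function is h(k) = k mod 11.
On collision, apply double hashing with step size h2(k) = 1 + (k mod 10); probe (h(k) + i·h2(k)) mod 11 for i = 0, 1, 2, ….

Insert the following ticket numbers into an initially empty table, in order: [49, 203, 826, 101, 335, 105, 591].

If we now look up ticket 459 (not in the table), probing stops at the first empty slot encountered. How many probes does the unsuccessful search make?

2

49: h=5 -> slot 5
203: h=5, h2=4, probe 5,9 -> slot 9
826: h=1 -> slot 1
101: h=2 -> slot 2
335: h=5, h2=6, probe 5,0 -> slot 0
105: h=6 -> slot 6
591: h=8 -> slot 8
Table: [335, 826, 101, ∅, ∅, 49, 105, ∅, 591, 203, ∅]
Lookup 459: h=8, h2=10, probe 8,7 → slot 7 empty, not found.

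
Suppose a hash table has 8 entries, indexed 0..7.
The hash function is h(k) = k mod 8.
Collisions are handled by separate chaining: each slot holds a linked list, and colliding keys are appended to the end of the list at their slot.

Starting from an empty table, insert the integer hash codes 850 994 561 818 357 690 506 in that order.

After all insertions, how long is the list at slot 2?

5

Insert 850: h=2, bucket 2 empty -> new chain.
Insert 994: h=2, bucket 2 nonempty -> append to chain.
Insert 561: h=1, bucket 1 empty -> new chain.
Insert 818: h=2, bucket 2 nonempty -> append to chain.
Insert 357: h=5, bucket 5 empty -> new chain.
Insert 690: h=2, bucket 2 nonempty -> append to chain.
Insert 506: h=2, bucket 2 nonempty -> append to chain.
Final buckets:
0: -
1: 561
2: 850 -> 994 -> 818 -> 690 -> 506
3: -
4: -
5: 357
6: -
7: -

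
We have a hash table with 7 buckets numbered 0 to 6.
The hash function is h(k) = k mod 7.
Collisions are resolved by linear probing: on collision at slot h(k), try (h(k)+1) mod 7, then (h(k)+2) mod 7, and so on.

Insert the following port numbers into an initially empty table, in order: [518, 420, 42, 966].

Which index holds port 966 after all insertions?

3

518: h=0 → slot 0
420: h=0, probe 0,1 → slot 1
42: h=0, probe 0,1,2 → slot 2
966: h=0, probe 0,1,2,3 → slot 3
Table: [518, 420, 42, 966, _, _, _]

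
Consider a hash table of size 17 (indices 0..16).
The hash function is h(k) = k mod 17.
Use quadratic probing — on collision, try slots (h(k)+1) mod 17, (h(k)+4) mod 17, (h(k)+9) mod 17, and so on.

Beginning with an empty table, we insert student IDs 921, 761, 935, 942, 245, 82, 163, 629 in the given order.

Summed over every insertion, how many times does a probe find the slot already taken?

2

921: h=3 → slot 3
761: h=13 → slot 13
935: h=0 → slot 0
942: h=7 → slot 7
245: h=7, probe 7,8 → slot 8
82: h=14 → slot 14
163: h=10 → slot 10
629: h=0, probe 0,1 → slot 1
Table: [935, 629, ∅, 921, ∅, ∅, ∅, 942, 245, ∅, 163, ∅, ∅, 761, 82, ∅, ∅]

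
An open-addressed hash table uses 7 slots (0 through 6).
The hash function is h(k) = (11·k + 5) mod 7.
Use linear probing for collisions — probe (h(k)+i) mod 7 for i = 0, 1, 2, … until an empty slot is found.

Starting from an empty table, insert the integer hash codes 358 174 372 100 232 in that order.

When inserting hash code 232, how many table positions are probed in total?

Insert 358: h=2, slot 2 empty => index 2.
Insert 174: h=1, slot 1 empty => index 1.
Insert 372: h=2, slot 2 occupied => index 3.
Insert 100: h=6, slot 6 empty => index 6.
Insert 232: h=2, slots 2,3 occupied => index 4.
Table: [_, 174, 358, 372, 232, _, 100]

3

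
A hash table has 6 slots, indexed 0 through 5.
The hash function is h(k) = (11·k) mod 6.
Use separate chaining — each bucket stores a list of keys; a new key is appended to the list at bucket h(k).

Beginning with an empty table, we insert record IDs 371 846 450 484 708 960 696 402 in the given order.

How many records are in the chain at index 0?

Insert 371: h=1, bucket 1 empty -> new chain.
Insert 846: h=0, bucket 0 empty -> new chain.
Insert 450: h=0, bucket 0 nonempty -> append to chain.
Insert 484: h=2, bucket 2 empty -> new chain.
Insert 708: h=0, bucket 0 nonempty -> append to chain.
Insert 960: h=0, bucket 0 nonempty -> append to chain.
Insert 696: h=0, bucket 0 nonempty -> append to chain.
Insert 402: h=0, bucket 0 nonempty -> append to chain.
Final buckets:
0: 846 -> 450 -> 708 -> 960 -> 696 -> 402
1: 371
2: 484
3: ∅
4: ∅
5: ∅

6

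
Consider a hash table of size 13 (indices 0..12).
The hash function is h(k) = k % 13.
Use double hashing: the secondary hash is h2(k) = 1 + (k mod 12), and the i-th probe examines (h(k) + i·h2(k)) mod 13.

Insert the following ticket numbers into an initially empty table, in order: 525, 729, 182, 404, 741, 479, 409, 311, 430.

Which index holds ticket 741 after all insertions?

7

Insert 525: h=5, slot 5 empty => index 5.
Insert 729: h=1, slot 1 empty => index 1.
Insert 182: h=0, slot 0 empty => index 0.
Insert 404: h=1, h2=9, slot 1 occupied => index 10.
Insert 741: h=0, h2=10, slots 0,10 occupied => index 7.
Insert 479: h=11, slot 11 empty => index 11.
Insert 409: h=6, slot 6 empty => index 6.
Insert 311: h=12, slot 12 empty => index 12.
Insert 430: h=1, h2=11, slots 1,12,10 occupied => index 8.
Table: [182, 729, ., ., ., 525, 409, 741, 430, ., 404, 479, 311]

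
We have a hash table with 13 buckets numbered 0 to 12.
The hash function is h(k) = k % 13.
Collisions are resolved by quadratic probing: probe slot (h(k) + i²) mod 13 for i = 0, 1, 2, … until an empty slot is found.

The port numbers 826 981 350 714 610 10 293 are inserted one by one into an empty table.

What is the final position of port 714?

826: h=7 => slot 7
981: h=6 => slot 6
350: h=12 => slot 12
714: h=12, probe 12,0 => slot 0
610: h=12, probe 12,0,3 => slot 3
10: h=10 => slot 10
293: h=7, probe 7,8 => slot 8
Table: [714, -, -, 610, -, -, 981, 826, 293, -, 10, -, 350]

0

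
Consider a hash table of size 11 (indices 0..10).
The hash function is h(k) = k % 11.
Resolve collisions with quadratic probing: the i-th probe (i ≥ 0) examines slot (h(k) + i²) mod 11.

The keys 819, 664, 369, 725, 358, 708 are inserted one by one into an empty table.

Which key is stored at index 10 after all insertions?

819: h=5 -> slot 5
664: h=4 -> slot 4
369: h=6 -> slot 6
725: h=10 -> slot 10
358: h=6, probe 6,7 -> slot 7
708: h=4, probe 4,5,8 -> slot 8
Table: [., ., ., ., 664, 819, 369, 358, 708, ., 725]

725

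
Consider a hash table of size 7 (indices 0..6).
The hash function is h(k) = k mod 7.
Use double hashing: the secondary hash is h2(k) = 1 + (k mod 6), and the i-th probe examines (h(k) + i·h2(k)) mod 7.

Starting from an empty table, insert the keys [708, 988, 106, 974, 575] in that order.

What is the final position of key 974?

708 hashes to 1; slot 1 is free -> place at 1.
988 hashes to 1, h2=5; 1 taken -> place at 6.
106 hashes to 1, h2=5; 1,6 taken -> place at 4.
974 hashes to 1, h2=3; 1,4 taken -> place at 0.
575 hashes to 1, h2=6; 1,0,6 taken -> place at 5.
Table: [974, 708, ., ., 106, 575, 988]

0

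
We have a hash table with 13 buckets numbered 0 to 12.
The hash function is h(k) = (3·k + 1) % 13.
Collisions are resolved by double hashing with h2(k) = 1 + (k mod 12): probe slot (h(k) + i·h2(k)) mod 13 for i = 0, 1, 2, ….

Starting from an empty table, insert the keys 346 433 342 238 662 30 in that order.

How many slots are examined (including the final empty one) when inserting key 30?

4

346: h=12 -> slot 12
433: h=0 -> slot 0
342: h=0, h2=7, probe 0,7 -> slot 7
238: h=0, h2=11, probe 0,11 -> slot 11
662: h=11, h2=3, probe 11,1 -> slot 1
30: h=0, h2=7, probe 0,7,1,8 -> slot 8
Table: [433, 662, -, -, -, -, -, 342, 30, -, -, 238, 346]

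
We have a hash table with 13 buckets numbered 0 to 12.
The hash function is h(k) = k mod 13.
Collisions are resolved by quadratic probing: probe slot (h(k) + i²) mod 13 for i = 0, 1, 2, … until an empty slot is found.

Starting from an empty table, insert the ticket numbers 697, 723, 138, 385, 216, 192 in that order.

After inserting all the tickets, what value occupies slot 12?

138

697 hashes to 8; slot 8 is free → place at 8.
723 hashes to 8; 8 taken → place at 9.
138 hashes to 8; 8,9 taken → place at 12.
385 hashes to 8; 8,9,12 taken → place at 4.
216 hashes to 8; 8,9,12,4 taken → place at 11.
192 hashes to 10; slot 10 is free → place at 10.
Table: [., ., ., ., 385, ., ., ., 697, 723, 192, 216, 138]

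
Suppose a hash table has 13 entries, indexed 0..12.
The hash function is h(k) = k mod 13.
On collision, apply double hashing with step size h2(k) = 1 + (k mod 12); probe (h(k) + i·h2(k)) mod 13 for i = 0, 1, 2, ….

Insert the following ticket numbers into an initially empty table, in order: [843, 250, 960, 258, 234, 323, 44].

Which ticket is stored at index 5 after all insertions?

843 hashes to 11; slot 11 is free => place at 11.
250 hashes to 3; slot 3 is free => place at 3.
960 hashes to 11, h2=1; 11 taken => place at 12.
258 hashes to 11, h2=7; 11 taken => place at 5.
234 hashes to 0; slot 0 is free => place at 0.
323 hashes to 11, h2=12; 11 taken => place at 10.
44 hashes to 5, h2=9; 5 taken => place at 1.
Table: [234, 44, ., 250, ., 258, ., ., ., ., 323, 843, 960]

258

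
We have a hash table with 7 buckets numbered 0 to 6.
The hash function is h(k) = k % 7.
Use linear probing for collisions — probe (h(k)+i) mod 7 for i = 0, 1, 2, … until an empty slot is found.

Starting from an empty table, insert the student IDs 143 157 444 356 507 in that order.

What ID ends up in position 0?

Insert 143: h=3, slot 3 empty → index 3.
Insert 157: h=3, slot 3 occupied → index 4.
Insert 444: h=3, slots 3,4 occupied → index 5.
Insert 356: h=6, slot 6 empty → index 6.
Insert 507: h=3, slots 3,4,5,6 occupied → index 0.
Table: [507, _, _, 143, 157, 444, 356]

507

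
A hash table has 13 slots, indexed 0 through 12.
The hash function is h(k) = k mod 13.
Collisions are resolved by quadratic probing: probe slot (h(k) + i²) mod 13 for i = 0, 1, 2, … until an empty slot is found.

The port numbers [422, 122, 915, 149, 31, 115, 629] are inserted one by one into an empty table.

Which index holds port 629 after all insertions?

8

422 hashes to 6; slot 6 is free → place at 6.
122 hashes to 5; slot 5 is free → place at 5.
915 hashes to 5; 5,6 taken → place at 9.
149 hashes to 6; 6 taken → place at 7.
31 hashes to 5; 5,6,9 taken → place at 1.
115 hashes to 11; slot 11 is free → place at 11.
629 hashes to 5; 5,6,9,1 taken → place at 8.
Table: [_, 31, _, _, _, 122, 422, 149, 629, 915, _, 115, _]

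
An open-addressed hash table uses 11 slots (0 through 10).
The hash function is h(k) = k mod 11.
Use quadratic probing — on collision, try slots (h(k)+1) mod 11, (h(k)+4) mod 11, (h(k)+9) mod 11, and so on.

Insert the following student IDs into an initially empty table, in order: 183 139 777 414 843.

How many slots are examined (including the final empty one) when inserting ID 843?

5

Insert 183: h=7, slot 7 empty -> index 7.
Insert 139: h=7, slot 7 occupied -> index 8.
Insert 777: h=7, slots 7,8 occupied -> index 0.
Insert 414: h=7, slots 7,8,0 occupied -> index 5.
Insert 843: h=7, slots 7,8,0,5 occupied -> index 1.
Table: [777, 843, ., ., ., 414, ., 183, 139, ., .]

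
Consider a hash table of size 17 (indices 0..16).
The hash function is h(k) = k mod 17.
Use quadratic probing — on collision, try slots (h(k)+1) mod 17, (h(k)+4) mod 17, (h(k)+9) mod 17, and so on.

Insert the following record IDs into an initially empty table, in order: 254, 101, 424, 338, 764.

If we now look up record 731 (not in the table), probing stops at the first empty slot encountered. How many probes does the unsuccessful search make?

2

254 hashes to 16; slot 16 is free -> place at 16.
101 hashes to 16; 16 taken -> place at 0.
424 hashes to 16; 16,0 taken -> place at 3.
338 hashes to 15; slot 15 is free -> place at 15.
764 hashes to 16; 16,0,3 taken -> place at 8.
Table: [101, -, -, 424, -, -, -, -, 764, -, -, -, -, -, -, 338, 254]
Lookup 731: h=0, probe 0,1 → slot 1 empty, not found.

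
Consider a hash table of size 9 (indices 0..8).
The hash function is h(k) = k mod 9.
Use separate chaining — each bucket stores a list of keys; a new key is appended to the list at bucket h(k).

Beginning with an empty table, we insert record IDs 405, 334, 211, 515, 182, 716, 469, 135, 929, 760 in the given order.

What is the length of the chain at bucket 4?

2

Insert 405: h=0, bucket 0 empty → new chain.
Insert 334: h=1, bucket 1 empty → new chain.
Insert 211: h=4, bucket 4 empty → new chain.
Insert 515: h=2, bucket 2 empty → new chain.
Insert 182: h=2, bucket 2 nonempty → append to chain.
Insert 716: h=5, bucket 5 empty → new chain.
Insert 469: h=1, bucket 1 nonempty → append to chain.
Insert 135: h=0, bucket 0 nonempty → append to chain.
Insert 929: h=2, bucket 2 nonempty → append to chain.
Insert 760: h=4, bucket 4 nonempty → append to chain.
Final buckets:
0: 405 -> 135
1: 334 -> 469
2: 515 -> 182 -> 929
3: —
4: 211 -> 760
5: 716
6: —
7: —
8: —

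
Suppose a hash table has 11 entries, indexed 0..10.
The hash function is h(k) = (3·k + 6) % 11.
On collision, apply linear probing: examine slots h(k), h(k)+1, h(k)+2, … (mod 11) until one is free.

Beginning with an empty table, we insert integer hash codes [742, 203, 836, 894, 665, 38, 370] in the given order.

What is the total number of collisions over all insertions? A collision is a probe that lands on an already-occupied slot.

742 hashes to 10; slot 10 is free -> place at 10.
203 hashes to 10; 10 taken -> place at 0.
836 hashes to 6; slot 6 is free -> place at 6.
894 hashes to 4; slot 4 is free -> place at 4.
665 hashes to 10; 10,0 taken -> place at 1.
38 hashes to 10; 10,0,1 taken -> place at 2.
370 hashes to 5; slot 5 is free -> place at 5.
Table: [203, 665, 38, ., 894, 370, 836, ., ., ., 742]

6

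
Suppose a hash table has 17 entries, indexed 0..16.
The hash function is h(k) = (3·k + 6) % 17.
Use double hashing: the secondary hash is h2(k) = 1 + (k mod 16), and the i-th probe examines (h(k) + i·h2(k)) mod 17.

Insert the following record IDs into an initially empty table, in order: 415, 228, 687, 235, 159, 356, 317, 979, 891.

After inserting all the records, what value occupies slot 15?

228

415: h=10 -> slot 10
228: h=10, h2=5, probe 10,15 -> slot 15
687: h=10, h2=16, probe 10,9 -> slot 9
235: h=14 -> slot 14
159: h=7 -> slot 7
356: h=3 -> slot 3
317: h=5 -> slot 5
979: h=2 -> slot 2
891: h=10, h2=12, probe 10,5,0 -> slot 0
Table: [891, ∅, 979, 356, ∅, 317, ∅, 159, ∅, 687, 415, ∅, ∅, ∅, 235, 228, ∅]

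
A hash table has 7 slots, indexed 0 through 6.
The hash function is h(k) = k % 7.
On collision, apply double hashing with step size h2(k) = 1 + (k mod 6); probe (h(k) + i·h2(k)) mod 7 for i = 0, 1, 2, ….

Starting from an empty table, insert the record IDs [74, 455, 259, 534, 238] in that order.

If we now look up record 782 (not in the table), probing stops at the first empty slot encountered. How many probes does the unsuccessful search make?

Insert 74: h=4, slot 4 empty => index 4.
Insert 455: h=0, slot 0 empty => index 0.
Insert 259: h=0, h2=2, slot 0 occupied => index 2.
Insert 534: h=2, h2=1, slot 2 occupied => index 3.
Insert 238: h=0, h2=5, slot 0 occupied => index 5.
Table: [455, ., 259, 534, 74, 238, .]
Lookup 782: h=5, h2=3, probe 5,1 → slot 1 empty, not found.

2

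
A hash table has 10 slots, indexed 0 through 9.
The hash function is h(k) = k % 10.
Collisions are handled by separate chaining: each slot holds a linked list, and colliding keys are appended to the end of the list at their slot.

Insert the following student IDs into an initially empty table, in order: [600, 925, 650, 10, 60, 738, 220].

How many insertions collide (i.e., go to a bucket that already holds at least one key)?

4

Insert 600: h=0, bucket 0 empty → new chain.
Insert 925: h=5, bucket 5 empty → new chain.
Insert 650: h=0, bucket 0 nonempty → append to chain.
Insert 10: h=0, bucket 0 nonempty → append to chain.
Insert 60: h=0, bucket 0 nonempty → append to chain.
Insert 738: h=8, bucket 8 empty → new chain.
Insert 220: h=0, bucket 0 nonempty → append to chain.
Final buckets:
0: 600 -> 650 -> 10 -> 60 -> 220
1: -
2: -
3: -
4: -
5: 925
6: -
7: -
8: 738
9: -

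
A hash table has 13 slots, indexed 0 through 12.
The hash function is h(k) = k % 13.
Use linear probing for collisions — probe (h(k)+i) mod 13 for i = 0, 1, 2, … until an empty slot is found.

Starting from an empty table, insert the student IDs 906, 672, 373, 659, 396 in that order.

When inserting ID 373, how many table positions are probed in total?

3

Insert 906: h=9, slot 9 empty → index 9.
Insert 672: h=9, slot 9 occupied → index 10.
Insert 373: h=9, slots 9,10 occupied → index 11.
Insert 659: h=9, slots 9,10,11 occupied → index 12.
Insert 396: h=6, slot 6 empty → index 6.
Table: [—, —, —, —, —, —, 396, —, —, 906, 672, 373, 659]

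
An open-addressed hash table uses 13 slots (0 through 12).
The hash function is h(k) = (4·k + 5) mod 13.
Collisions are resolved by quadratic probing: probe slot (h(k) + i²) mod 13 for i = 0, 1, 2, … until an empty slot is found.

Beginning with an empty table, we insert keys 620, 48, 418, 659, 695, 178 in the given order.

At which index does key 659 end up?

6

620: h=2 => slot 2
48: h=2, probe 2,3 => slot 3
418: h=0 => slot 0
659: h=2, probe 2,3,6 => slot 6
695: h=3, probe 3,4 => slot 4
178: h=2, probe 2,3,6,11 => slot 11
Table: [418, ∅, 620, 48, 695, ∅, 659, ∅, ∅, ∅, ∅, 178, ∅]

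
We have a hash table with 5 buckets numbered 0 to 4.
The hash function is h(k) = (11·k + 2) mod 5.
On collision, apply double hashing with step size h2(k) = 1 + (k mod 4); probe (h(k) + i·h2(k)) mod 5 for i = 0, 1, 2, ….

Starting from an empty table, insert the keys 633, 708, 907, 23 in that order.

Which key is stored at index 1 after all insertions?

708

633 hashes to 0; slot 0 is free => place at 0.
708 hashes to 0, h2=1; 0 taken => place at 1.
907 hashes to 4; slot 4 is free => place at 4.
23 hashes to 0, h2=4; 0,4 taken => place at 3.
Table: [633, 708, ∅, 23, 907]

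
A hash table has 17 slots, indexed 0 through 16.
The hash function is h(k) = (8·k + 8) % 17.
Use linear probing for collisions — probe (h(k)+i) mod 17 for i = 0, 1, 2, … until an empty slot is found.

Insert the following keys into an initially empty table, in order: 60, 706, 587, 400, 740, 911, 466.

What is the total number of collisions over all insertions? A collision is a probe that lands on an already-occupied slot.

60: h=12 -> slot 12
706: h=12, probe 12,13 -> slot 13
587: h=12, probe 12,13,14 -> slot 14
400: h=12, probe 12,13,14,15 -> slot 15
740: h=12, probe 12,13,14,15,16 -> slot 16
911: h=3 -> slot 3
466: h=13, probe 13,14,15,16,0 -> slot 0
Table: [466, ., ., 911, ., ., ., ., ., ., ., ., 60, 706, 587, 400, 740]

14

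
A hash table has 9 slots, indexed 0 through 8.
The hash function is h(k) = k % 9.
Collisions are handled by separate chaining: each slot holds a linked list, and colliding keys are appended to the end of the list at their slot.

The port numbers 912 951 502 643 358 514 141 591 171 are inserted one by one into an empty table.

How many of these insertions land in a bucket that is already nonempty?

3

Insert 912: h=3, bucket 3 empty -> new chain.
Insert 951: h=6, bucket 6 empty -> new chain.
Insert 502: h=7, bucket 7 empty -> new chain.
Insert 643: h=4, bucket 4 empty -> new chain.
Insert 358: h=7, bucket 7 nonempty -> append to chain.
Insert 514: h=1, bucket 1 empty -> new chain.
Insert 141: h=6, bucket 6 nonempty -> append to chain.
Insert 591: h=6, bucket 6 nonempty -> append to chain.
Insert 171: h=0, bucket 0 empty -> new chain.
Final buckets:
0: 171
1: 514
2: ∅
3: 912
4: 643
5: ∅
6: 951 -> 141 -> 591
7: 502 -> 358
8: ∅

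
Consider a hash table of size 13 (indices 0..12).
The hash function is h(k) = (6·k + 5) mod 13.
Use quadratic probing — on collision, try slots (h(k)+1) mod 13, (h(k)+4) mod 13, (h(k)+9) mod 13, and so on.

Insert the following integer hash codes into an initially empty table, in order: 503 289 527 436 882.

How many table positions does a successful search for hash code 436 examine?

503 hashes to 7; slot 7 is free -> place at 7.
289 hashes to 10; slot 10 is free -> place at 10.
527 hashes to 8; slot 8 is free -> place at 8.
436 hashes to 8; 8 taken -> place at 9.
882 hashes to 6; slot 6 is free -> place at 6.
Table: [-, -, -, -, -, -, 882, 503, 527, 436, 289, -, -]
Lookup 436: h=8, probe 8,9 → found at 9.

2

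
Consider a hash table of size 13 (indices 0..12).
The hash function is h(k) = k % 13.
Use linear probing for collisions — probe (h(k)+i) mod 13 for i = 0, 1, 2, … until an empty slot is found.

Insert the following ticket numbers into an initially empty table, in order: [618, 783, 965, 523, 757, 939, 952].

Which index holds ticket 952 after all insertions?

Insert 618: h=7, slot 7 empty => index 7.
Insert 783: h=3, slot 3 empty => index 3.
Insert 965: h=3, slot 3 occupied => index 4.
Insert 523: h=3, slots 3,4 occupied => index 5.
Insert 757: h=3, slots 3,4,5 occupied => index 6.
Insert 939: h=3, slots 3,4,5,6,7 occupied => index 8.
Insert 952: h=3, slots 3,4,5,6,7,8 occupied => index 9.
Table: [_, _, _, 783, 965, 523, 757, 618, 939, 952, _, _, _]

9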